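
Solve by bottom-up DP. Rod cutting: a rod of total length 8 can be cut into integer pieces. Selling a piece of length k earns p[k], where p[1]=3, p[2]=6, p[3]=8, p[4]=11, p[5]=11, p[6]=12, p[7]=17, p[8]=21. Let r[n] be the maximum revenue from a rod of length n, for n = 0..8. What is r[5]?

   n    0    1    2    3    4    5    6    7    8
r[n]    0    3    6    9   12   15   18   21   24

15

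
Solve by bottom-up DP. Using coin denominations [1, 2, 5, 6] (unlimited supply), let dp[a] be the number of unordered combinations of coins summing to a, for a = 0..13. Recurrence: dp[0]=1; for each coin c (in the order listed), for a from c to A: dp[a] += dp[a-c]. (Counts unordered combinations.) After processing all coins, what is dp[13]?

after  coin     0     1     2     3     4     5     6     7     8     9    10    11    12    13
          1     1     1     1     1     1     1     1     1     1     1     1     1     1     1
          2     1     1     2     2     3     3     4     4     5     5     6     6     7     7
          5     1     1     2     2     3     4     5     6     7     8    10    11    13    14
          6     1     1     2     2     3     4     6     7     9    10    13    15    19    21

21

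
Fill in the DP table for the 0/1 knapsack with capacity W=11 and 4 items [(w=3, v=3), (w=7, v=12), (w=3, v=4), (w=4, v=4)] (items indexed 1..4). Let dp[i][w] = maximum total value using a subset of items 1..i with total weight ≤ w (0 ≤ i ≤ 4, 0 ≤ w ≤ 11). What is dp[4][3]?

4

i\w   0   1   2   3   4   5   6   7   8   9  10  11
  0   0   0   0   0   0   0   0   0   0   0   0   0
  1   0   0   0   3   3   3   3   3   3   3   3   3
  2   0   0   0   3   3   3   3  12  12  12  15  15
  3   0   0   0   4   4   4   7  12  12  12  16  16
  4   0   0   0   4   4   4   7  12  12  12  16  16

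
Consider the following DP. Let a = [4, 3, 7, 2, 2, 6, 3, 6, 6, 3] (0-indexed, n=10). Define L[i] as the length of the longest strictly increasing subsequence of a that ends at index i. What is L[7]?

3

   i    0    1    2    3    4    5    6    7    8    9
a[i]    4    3    7    2    2    6    3    6    6    3
L[i]    1    1    2    1    1    2    2    3    3    2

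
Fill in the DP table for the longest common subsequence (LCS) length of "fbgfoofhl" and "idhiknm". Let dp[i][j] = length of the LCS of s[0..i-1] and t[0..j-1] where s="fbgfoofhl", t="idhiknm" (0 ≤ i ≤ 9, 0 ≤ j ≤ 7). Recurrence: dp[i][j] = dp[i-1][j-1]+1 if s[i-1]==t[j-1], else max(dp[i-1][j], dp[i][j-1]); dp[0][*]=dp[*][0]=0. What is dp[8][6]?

   ''  i  d  h  i  k  n  m
''  0  0  0  0  0  0  0  0
 f  0  0  0  0  0  0  0  0
 b  0  0  0  0  0  0  0  0
 g  0  0  0  0  0  0  0  0
 f  0  0  0  0  0  0  0  0
 o  0  0  0  0  0  0  0  0
 o  0  0  0  0  0  0  0  0
 f  0  0  0  0  0  0  0  0
 h  0  0  0  1  1  1  1  1
 l  0  0  0  1  1  1  1  1

1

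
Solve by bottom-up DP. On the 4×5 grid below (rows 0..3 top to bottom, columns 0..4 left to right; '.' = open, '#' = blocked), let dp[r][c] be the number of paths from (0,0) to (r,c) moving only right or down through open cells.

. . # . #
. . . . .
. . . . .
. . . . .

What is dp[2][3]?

r\c   0   1   2   3   4
  0   1   1   0   0   0
  1   1   2   2   2   2
  2   1   3   5   7   9
  3   1   4   9  16  25

7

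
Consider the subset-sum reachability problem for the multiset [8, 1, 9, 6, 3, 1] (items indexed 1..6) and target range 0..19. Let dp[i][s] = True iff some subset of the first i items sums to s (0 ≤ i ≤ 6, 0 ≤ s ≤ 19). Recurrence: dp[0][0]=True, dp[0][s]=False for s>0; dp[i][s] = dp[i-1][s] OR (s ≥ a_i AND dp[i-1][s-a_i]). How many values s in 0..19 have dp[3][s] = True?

i\s   0   1   2   3   4   5   6   7   8   9  10  11  12  13  14  15  16  17  18  19
  0   T   F   F   F   F   F   F   F   F   F   F   F   F   F   F   F   F   F   F   F
  1   T   F   F   F   F   F   F   F   T   F   F   F   F   F   F   F   F   F   F   F
  2   T   T   F   F   F   F   F   F   T   T   F   F   F   F   F   F   F   F   F   F
  3   T   T   F   F   F   F   F   F   T   T   T   F   F   F   F   F   F   T   T   F
  4   T   T   F   F   F   F   T   T   T   T   T   F   F   F   T   T   T   T   T   F
  5   T   T   F   T   T   F   T   T   T   T   T   T   T   T   T   T   T   T   T   T
  6   T   T   T   T   T   T   T   T   T   T   T   T   T   T   T   T   T   T   T   T

7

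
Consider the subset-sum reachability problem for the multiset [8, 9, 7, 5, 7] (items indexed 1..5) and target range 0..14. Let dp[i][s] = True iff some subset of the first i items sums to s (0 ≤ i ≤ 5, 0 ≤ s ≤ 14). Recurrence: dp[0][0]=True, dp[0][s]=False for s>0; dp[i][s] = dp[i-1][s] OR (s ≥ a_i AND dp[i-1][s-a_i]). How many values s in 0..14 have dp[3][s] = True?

i\s   0   1   2   3   4   5   6   7   8   9  10  11  12  13  14
  0   T   F   F   F   F   F   F   F   F   F   F   F   F   F   F
  1   T   F   F   F   F   F   F   F   T   F   F   F   F   F   F
  2   T   F   F   F   F   F   F   F   T   T   F   F   F   F   F
  3   T   F   F   F   F   F   F   T   T   T   F   F   F   F   F
  4   T   F   F   F   F   T   F   T   T   T   F   F   T   T   T
  5   T   F   F   F   F   T   F   T   T   T   F   F   T   T   T

4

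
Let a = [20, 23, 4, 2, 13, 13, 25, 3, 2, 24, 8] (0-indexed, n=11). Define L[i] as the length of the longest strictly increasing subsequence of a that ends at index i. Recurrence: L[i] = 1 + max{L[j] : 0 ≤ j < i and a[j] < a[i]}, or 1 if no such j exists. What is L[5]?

   i    0    1    2    3    4    5    6    7    8    9   10
a[i]   20   23    4    2   13   13   25    3    2   24    8
L[i]    1    2    1    1    2    2    3    2    1    3    3

2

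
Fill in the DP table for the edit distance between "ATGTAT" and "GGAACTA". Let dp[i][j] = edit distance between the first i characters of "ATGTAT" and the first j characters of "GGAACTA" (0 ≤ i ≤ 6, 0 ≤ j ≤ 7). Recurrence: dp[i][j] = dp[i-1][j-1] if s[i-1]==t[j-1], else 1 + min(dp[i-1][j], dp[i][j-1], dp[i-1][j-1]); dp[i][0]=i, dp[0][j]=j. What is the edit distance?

   ''  G  G  A  A  C  T  A
''  0  1  2  3  4  5  6  7
 A  1  1  2  2  3  4  5  6
 T  2  2  2  3  3  4  4  5
 G  3  2  2  3  4  4  5  5
 T  4  3  3  3  4  5  4  5
 A  5  4  4  3  3  4  5  4
 T  6  5  5  4  4  4  4  5

5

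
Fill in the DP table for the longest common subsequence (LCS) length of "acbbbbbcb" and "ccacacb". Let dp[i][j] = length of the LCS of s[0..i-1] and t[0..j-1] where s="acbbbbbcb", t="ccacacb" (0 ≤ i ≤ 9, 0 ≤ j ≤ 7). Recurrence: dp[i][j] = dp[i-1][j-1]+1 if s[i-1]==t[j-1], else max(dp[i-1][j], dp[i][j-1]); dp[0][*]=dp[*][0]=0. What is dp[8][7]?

3

   ''  c  c  a  c  a  c  b
''  0  0  0  0  0  0  0  0
 a  0  0  0  1  1  1  1  1
 c  0  1  1  1  2  2  2  2
 b  0  1  1  1  2  2  2  3
 b  0  1  1  1  2  2  2  3
 b  0  1  1  1  2  2  2  3
 b  0  1  1  1  2  2  2  3
 b  0  1  1  1  2  2  2  3
 c  0  1  2  2  2  2  3  3
 b  0  1  2  2  2  2  3  4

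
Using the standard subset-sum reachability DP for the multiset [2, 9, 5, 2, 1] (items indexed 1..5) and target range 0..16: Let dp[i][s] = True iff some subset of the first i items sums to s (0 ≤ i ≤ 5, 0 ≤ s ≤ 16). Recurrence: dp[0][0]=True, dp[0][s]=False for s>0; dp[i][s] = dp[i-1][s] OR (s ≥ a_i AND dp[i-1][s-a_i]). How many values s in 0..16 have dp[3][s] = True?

i\s   0   1   2   3   4   5   6   7   8   9  10  11  12  13  14  15  16
  0   T   F   F   F   F   F   F   F   F   F   F   F   F   F   F   F   F
  1   T   F   T   F   F   F   F   F   F   F   F   F   F   F   F   F   F
  2   T   F   T   F   F   F   F   F   F   T   F   T   F   F   F   F   F
  3   T   F   T   F   F   T   F   T   F   T   F   T   F   F   T   F   T
  4   T   F   T   F   T   T   F   T   F   T   F   T   F   T   T   F   T
  5   T   T   T   T   T   T   T   T   T   T   T   T   T   T   T   T   T

8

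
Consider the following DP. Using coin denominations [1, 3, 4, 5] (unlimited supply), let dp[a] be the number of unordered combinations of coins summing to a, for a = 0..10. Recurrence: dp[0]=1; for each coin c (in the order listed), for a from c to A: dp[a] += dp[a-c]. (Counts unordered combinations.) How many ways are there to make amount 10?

after  coin     0     1     2     3     4     5     6     7     8     9    10
          1     1     1     1     1     1     1     1     1     1     1     1
          3     1     1     1     2     2     2     3     3     3     4     4
          4     1     1     1     2     3     3     4     5     6     7     8
          5     1     1     1     2     3     4     5     6     8    10    12

12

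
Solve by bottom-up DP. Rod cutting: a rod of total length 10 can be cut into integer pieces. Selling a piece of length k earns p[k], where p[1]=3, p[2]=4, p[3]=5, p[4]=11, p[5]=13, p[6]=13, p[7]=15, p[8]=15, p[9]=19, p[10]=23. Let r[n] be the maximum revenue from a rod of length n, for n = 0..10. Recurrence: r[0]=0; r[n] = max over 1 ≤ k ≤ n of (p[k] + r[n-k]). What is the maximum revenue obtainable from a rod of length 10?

   n    0    1    2    3    4    5    6    7    8    9   10
r[n]    0    3    6    9   12   15   18   21   24   27   30

30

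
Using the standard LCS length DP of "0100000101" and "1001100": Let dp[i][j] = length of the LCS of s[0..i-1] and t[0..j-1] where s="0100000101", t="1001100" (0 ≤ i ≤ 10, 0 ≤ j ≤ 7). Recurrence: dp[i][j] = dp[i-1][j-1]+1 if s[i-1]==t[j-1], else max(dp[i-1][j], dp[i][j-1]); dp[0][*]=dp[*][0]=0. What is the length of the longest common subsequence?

5

   ''  1  0  0  1  1  0  0
''  0  0  0  0  0  0  0  0
 0  0  0  1  1  1  1  1  1
 1  0  1  1  1  2  2  2  2
 0  0  1  2  2  2  2  3  3
 0  0  1  2  3  3  3  3  4
 0  0  1  2  3  3  3  4  4
 0  0  1  2  3  3  3  4  5
 0  0  1  2  3  3  3  4  5
 1  0  1  2  3  4  4  4  5
 0  0  1  2  3  4  4  5  5
 1  0  1  2  3  4  5  5  5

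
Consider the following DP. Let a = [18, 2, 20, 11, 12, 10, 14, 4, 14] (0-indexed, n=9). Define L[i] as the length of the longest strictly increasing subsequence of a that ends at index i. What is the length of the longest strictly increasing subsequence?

   i    0    1    2    3    4    5    6    7    8
a[i]   18    2   20   11   12   10   14    4   14
L[i]    1    1    2    2    3    2    4    2    4

4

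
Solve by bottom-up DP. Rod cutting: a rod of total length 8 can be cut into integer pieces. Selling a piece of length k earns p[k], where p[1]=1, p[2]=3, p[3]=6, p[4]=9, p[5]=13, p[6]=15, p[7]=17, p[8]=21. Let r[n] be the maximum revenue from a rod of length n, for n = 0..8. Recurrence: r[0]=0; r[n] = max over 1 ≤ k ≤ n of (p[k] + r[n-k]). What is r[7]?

   n    0    1    2    3    4    5    6    7    8
r[n]    0    1    3    6    9   13   15   17   21

17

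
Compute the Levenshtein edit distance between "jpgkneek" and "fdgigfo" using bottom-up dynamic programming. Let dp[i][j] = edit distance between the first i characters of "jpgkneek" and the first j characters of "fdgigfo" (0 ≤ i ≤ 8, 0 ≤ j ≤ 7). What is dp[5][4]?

   ''  f  d  g  i  g  f  o
''  0  1  2  3  4  5  6  7
 j  1  1  2  3  4  5  6  7
 p  2  2  2  3  4  5  6  7
 g  3  3  3  2  3  4  5  6
 k  4  4  4  3  3  4  5  6
 n  5  5  5  4  4  4  5  6
 e  6  6  6  5  5  5  5  6
 e  7  7  7  6  6  6  6  6
 k  8  8  8  7  7  7  7  7

4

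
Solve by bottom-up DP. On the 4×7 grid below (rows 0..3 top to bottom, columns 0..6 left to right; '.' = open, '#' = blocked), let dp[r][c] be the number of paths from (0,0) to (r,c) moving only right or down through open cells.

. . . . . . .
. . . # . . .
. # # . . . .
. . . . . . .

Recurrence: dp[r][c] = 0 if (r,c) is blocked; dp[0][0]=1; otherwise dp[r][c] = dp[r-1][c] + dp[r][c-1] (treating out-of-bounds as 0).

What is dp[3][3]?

r\c   0   1   2   3   4   5   6
  0   1   1   1   1   1   1   1
  1   1   2   3   0   1   2   3
  2   1   0   0   0   1   3   6
  3   1   1   1   1   2   5  11

1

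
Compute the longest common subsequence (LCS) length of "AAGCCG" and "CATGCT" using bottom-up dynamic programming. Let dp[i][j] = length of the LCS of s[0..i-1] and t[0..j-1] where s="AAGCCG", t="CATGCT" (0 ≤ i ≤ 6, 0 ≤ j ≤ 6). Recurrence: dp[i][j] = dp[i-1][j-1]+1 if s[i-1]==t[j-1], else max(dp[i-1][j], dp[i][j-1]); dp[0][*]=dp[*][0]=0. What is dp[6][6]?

   ''  C  A  T  G  C  T
''  0  0  0  0  0  0  0
 A  0  0  1  1  1  1  1
 A  0  0  1  1  1  1  1
 G  0  0  1  1  2  2  2
 C  0  1  1  1  2  3  3
 C  0  1  1  1  2  3  3
 G  0  1  1  1  2  3  3

3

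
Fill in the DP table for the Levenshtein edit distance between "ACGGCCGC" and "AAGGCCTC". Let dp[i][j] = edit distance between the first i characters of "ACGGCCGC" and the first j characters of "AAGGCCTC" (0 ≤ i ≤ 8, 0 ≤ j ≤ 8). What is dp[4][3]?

2

   ''  A  A  G  G  C  C  T  C
''  0  1  2  3  4  5  6  7  8
 A  1  0  1  2  3  4  5  6  7
 C  2  1  1  2  3  3  4  5  6
 G  3  2  2  1  2  3  4  5  6
 G  4  3  3  2  1  2  3  4  5
 C  5  4  4  3  2  1  2  3  4
 C  6  5  5  4  3  2  1  2  3
 G  7  6  6  5  4  3  2  2  3
 C  8  7  7  6  5  4  3  3  2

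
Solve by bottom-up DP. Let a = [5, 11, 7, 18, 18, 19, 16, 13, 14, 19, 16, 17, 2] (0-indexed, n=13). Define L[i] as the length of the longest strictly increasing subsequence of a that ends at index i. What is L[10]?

   i    0    1    2    3    4    5    6    7    8    9   10   11   12
a[i]    5   11    7   18   18   19   16   13   14   19   16   17    2
L[i]    1    2    2    3    3    4    3    3    4    5    5    6    1

5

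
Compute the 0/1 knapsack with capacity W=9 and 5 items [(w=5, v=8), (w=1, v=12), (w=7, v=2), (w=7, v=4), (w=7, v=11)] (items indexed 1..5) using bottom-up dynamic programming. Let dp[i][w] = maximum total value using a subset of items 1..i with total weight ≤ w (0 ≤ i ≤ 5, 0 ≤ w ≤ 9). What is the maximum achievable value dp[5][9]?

i\w   0   1   2   3   4   5   6   7   8   9
  0   0   0   0   0   0   0   0   0   0   0
  1   0   0   0   0   0   8   8   8   8   8
  2   0  12  12  12  12  12  20  20  20  20
  3   0  12  12  12  12  12  20  20  20  20
  4   0  12  12  12  12  12  20  20  20  20
  5   0  12  12  12  12  12  20  20  23  23

23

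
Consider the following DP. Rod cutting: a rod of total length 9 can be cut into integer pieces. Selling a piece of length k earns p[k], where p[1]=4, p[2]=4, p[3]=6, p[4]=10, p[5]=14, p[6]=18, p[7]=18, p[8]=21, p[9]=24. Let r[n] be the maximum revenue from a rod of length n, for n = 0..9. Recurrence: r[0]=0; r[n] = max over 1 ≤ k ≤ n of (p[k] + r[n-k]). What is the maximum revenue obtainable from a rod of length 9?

36

   n    0    1    2    3    4    5    6    7    8    9
r[n]    0    4    8   12   16   20   24   28   32   36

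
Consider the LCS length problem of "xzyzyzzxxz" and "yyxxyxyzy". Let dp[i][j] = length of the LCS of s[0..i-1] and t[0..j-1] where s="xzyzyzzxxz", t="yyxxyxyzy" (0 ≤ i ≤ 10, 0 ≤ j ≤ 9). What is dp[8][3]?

   ''  y  y  x  x  y  x  y  z  y
''  0  0  0  0  0  0  0  0  0  0
 x  0  0  0  1  1  1  1  1  1  1
 z  0  0  0  1  1  1  1  1  2  2
 y  0  1  1  1  1  2  2  2  2  3
 z  0  1  1  1  1  2  2  2  3  3
 y  0  1  2  2  2  2  2  3  3  4
 z  0  1  2  2  2  2  2  3  4  4
 z  0  1  2  2  2  2  2  3  4  4
 x  0  1  2  3  3  3  3  3  4  4
 x  0  1  2  3  4  4  4  4  4  4
 z  0  1  2  3  4  4  4  4  5  5

3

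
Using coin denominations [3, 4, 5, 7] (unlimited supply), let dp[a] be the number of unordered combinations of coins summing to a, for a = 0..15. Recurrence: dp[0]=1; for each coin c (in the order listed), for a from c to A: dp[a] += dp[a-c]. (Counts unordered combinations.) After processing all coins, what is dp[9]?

after  coin     0     1     2     3     4     5     6     7     8     9    10    11    12    13    14    15
          3     1     0     0     1     0     0     1     0     0     1     0     0     1     0     0     1
          4     1     0     0     1     1     0     1     1     1     1     1     1     2     1     1     2
          5     1     0     0     1     1     1     1     1     2     2     2     2     3     3     3     4
          7     1     0     0     1     1     1     1     2     2     2     3     3     4     4     5     6

2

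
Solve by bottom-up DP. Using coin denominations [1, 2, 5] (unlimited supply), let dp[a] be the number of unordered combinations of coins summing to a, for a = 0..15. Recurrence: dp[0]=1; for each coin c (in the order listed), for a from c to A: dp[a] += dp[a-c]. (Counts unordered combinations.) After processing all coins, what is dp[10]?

10

after  coin     0     1     2     3     4     5     6     7     8     9    10    11    12    13    14    15
          1     1     1     1     1     1     1     1     1     1     1     1     1     1     1     1     1
          2     1     1     2     2     3     3     4     4     5     5     6     6     7     7     8     8
          5     1     1     2     2     3     4     5     6     7     8    10    11    13    14    16    18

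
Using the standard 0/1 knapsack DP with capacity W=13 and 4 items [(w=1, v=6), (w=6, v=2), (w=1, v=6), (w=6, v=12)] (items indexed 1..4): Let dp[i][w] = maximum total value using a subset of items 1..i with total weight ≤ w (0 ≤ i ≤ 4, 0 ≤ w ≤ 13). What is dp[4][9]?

i\w   0   1   2   3   4   5   6   7   8   9  10  11  12  13
  0   0   0   0   0   0   0   0   0   0   0   0   0   0   0
  1   0   6   6   6   6   6   6   6   6   6   6   6   6   6
  2   0   6   6   6   6   6   6   8   8   8   8   8   8   8
  3   0   6  12  12  12  12  12  12  14  14  14  14  14  14
  4   0   6  12  12  12  12  12  18  24  24  24  24  24  24

24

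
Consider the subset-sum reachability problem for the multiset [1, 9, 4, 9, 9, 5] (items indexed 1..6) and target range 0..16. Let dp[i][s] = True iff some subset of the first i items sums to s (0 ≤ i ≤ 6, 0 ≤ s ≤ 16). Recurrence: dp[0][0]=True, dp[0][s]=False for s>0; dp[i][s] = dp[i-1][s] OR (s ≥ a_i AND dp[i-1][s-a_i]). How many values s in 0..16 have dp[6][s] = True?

10

i\s   0   1   2   3   4   5   6   7   8   9  10  11  12  13  14  15  16
  0   T   F   F   F   F   F   F   F   F   F   F   F   F   F   F   F   F
  1   T   T   F   F   F   F   F   F   F   F   F   F   F   F   F   F   F
  2   T   T   F   F   F   F   F   F   F   T   T   F   F   F   F   F   F
  3   T   T   F   F   T   T   F   F   F   T   T   F   F   T   T   F   F
  4   T   T   F   F   T   T   F   F   F   T   T   F   F   T   T   F   F
  5   T   T   F   F   T   T   F   F   F   T   T   F   F   T   T   F   F
  6   T   T   F   F   T   T   T   F   F   T   T   F   F   T   T   T   F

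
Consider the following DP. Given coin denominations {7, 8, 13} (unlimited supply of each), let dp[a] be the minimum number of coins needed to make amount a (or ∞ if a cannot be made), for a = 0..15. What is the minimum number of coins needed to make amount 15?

2

 a  0  1  2  3  4  5  6  7  8  9 10 11 12 13 14 15
dp  0  -  -  -  -  -  -  1  1  -  -  -  -  1  2  2
(- denotes ∞ / unreachable)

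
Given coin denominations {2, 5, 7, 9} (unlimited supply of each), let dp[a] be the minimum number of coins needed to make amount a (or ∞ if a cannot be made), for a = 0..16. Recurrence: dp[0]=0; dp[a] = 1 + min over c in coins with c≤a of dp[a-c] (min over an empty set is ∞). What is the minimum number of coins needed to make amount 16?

2

 a  0  1  2  3  4  5  6  7  8  9 10 11 12 13 14 15 16
dp  0  -  1  -  2  1  3  1  4  1  2  2  2  3  2  3  2
(- denotes ∞ / unreachable)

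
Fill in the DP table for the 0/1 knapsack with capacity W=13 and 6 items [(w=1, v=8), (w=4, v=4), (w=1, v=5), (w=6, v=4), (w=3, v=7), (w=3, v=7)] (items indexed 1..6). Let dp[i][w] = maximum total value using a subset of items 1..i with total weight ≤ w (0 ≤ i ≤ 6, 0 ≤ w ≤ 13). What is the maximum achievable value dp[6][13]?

31

i\w   0   1   2   3   4   5   6   7   8   9  10  11  12  13
  0   0   0   0   0   0   0   0   0   0   0   0   0   0   0
  1   0   8   8   8   8   8   8   8   8   8   8   8   8   8
  2   0   8   8   8   8  12  12  12  12  12  12  12  12  12
  3   0   8  13  13  13  13  17  17  17  17  17  17  17  17
  4   0   8  13  13  13  13  17  17  17  17  17  17  21  21
  5   0   8  13  13  15  20  20  20  20  24  24  24  24  24
  6   0   8  13  13  15  20  20  22  27  27  27  27  31  31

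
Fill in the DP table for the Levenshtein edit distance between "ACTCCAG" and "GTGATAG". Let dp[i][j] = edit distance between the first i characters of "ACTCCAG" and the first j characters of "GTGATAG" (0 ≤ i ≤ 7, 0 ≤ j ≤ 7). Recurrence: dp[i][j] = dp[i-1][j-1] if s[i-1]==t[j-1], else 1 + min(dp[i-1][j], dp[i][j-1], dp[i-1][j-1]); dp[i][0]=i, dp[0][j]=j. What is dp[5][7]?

   ''  G  T  G  A  T  A  G
''  0  1  2  3  4  5  6  7
 A  1  1  2  3  3  4  5  6
 C  2  2  2  3  4  4  5  6
 T  3  3  2  3  4  4  5  6
 C  4  4  3  3  4  5  5  6
 C  5  5  4  4  4  5  6  6
 A  6  6  5  5  4  5  5  6
 G  7  6  6  5  5  5  6  5

6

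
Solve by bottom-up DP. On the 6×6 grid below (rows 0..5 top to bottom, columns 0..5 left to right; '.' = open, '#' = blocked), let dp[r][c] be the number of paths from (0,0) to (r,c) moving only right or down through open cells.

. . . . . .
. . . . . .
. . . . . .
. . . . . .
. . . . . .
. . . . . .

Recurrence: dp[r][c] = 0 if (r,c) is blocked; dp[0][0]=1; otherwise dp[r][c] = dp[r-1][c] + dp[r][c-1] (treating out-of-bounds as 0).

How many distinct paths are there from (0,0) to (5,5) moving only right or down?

252

r\c   0   1   2   3   4   5
  0   1   1   1   1   1   1
  1   1   2   3   4   5   6
  2   1   3   6  10  15  21
  3   1   4  10  20  35  56
  4   1   5  15  35  70 126
  5   1   6  21  56 126 252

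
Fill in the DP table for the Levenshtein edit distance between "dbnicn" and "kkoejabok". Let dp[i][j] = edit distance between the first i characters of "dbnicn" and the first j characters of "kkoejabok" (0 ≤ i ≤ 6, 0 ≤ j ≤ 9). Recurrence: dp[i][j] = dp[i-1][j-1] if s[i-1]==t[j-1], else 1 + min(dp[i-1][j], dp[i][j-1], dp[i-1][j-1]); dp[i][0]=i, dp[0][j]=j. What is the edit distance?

9

   ''  k  k  o  e  j  a  b  o  k
''  0  1  2  3  4  5  6  7  8  9
 d  1  1  2  3  4  5  6  7  8  9
 b  2  2  2  3  4  5  6  6  7  8
 n  3  3  3  3  4  5  6  7  7  8
 i  4  4  4  4  4  5  6  7  8  8
 c  5  5  5  5  5  5  6  7  8  9
 n  6  6  6  6  6  6  6  7  8  9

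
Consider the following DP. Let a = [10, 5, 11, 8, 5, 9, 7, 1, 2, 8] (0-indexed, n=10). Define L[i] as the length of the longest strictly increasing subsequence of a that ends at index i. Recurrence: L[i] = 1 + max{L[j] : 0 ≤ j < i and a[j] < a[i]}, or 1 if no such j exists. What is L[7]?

   i    0    1    2    3    4    5    6    7    8    9
a[i]   10    5   11    8    5    9    7    1    2    8
L[i]    1    1    2    2    1    3    2    1    2    3

1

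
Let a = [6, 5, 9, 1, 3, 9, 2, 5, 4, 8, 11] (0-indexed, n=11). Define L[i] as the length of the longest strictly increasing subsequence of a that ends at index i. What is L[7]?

   i    0    1    2    3    4    5    6    7    8    9   10
a[i]    6    5    9    1    3    9    2    5    4    8   11
L[i]    1    1    2    1    2    3    2    3    3    4    5

3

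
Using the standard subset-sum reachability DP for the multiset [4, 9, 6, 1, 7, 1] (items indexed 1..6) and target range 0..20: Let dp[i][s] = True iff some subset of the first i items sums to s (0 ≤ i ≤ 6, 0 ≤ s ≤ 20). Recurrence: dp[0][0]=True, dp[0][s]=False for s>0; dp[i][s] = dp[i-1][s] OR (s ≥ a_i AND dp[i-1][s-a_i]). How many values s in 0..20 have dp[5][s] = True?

19

i\s   0   1   2   3   4   5   6   7   8   9  10  11  12  13  14  15  16  17  18  19  20
  0   T   F   F   F   F   F   F   F   F   F   F   F   F   F   F   F   F   F   F   F   F
  1   T   F   F   F   T   F   F   F   F   F   F   F   F   F   F   F   F   F   F   F   F
  2   T   F   F   F   T   F   F   F   F   T   F   F   F   T   F   F   F   F   F   F   F
  3   T   F   F   F   T   F   T   F   F   T   T   F   F   T   F   T   F   F   F   T   F
  4   T   T   F   F   T   T   T   T   F   T   T   T   F   T   T   T   T   F   F   T   T
  5   T   T   F   F   T   T   T   T   T   T   T   T   T   T   T   T   T   T   T   T   T
  6   T   T   T   F   T   T   T   T   T   T   T   T   T   T   T   T   T   T   T   T   T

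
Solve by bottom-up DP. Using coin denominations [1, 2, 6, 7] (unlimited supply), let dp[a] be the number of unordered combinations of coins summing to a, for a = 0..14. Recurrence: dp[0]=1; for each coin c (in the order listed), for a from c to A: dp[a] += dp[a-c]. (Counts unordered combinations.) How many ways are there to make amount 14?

21

after  coin     0     1     2     3     4     5     6     7     8     9    10    11    12    13    14
          1     1     1     1     1     1     1     1     1     1     1     1     1     1     1     1
          2     1     1     2     2     3     3     4     4     5     5     6     6     7     7     8
          6     1     1     2     2     3     3     5     5     7     7     9     9    12    12    15
          7     1     1     2     2     3     3     5     6     8     9    11    12    15    17    21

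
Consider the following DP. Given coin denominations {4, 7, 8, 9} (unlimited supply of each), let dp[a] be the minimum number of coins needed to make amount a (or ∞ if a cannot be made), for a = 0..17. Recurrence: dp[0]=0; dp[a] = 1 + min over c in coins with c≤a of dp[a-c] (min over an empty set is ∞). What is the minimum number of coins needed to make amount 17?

2

 a  0  1  2  3  4  5  6  7  8  9 10 11 12 13 14 15 16 17
dp  0  -  -  -  1  -  -  1  1  1  -  2  2  2  2  2  2  2
(- denotes ∞ / unreachable)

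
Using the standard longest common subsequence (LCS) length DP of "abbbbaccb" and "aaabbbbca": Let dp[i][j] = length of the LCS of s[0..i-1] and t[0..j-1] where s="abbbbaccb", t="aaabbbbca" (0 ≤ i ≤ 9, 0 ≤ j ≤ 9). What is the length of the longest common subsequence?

   ''  a  a  a  b  b  b  b  c  a
''  0  0  0  0  0  0  0  0  0  0
 a  0  1  1  1  1  1  1  1  1  1
 b  0  1  1  1  2  2  2  2  2  2
 b  0  1  1  1  2  3  3  3  3  3
 b  0  1  1  1  2  3  4  4  4  4
 b  0  1  1  1  2  3  4  5  5  5
 a  0  1  2  2  2  3  4  5  5  6
 c  0  1  2  2  2  3  4  5  6  6
 c  0  1  2  2  2  3  4  5  6  6
 b  0  1  2  2  3  3  4  5  6  6

6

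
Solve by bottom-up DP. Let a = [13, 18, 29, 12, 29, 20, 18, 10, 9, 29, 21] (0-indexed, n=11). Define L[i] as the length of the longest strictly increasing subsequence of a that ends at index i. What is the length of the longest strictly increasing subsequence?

   i    0    1    2    3    4    5    6    7    8    9   10
a[i]   13   18   29   12   29   20   18   10    9   29   21
L[i]    1    2    3    1    3    3    2    1    1    4    4

4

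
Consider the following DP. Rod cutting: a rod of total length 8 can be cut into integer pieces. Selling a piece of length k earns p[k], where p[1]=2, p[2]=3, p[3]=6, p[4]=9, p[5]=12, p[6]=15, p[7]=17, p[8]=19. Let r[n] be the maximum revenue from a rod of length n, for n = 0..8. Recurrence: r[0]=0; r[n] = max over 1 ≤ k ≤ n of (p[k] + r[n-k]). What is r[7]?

17

   n    0    1    2    3    4    5    6    7    8
r[n]    0    2    4    6    9   12   15   17   19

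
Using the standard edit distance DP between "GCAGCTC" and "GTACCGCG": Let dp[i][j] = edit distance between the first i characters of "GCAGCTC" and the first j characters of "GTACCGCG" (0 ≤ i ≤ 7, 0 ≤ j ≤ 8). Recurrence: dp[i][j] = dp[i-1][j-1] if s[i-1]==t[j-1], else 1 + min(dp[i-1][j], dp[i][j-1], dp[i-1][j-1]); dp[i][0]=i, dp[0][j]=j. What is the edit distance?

   ''  G  T  A  C  C  G  C  G
''  0  1  2  3  4  5  6  7  8
 G  1  0  1  2  3  4  5  6  7
 C  2  1  1  2  2  3  4  5  6
 A  3  2  2  1  2  3  4  5  6
 G  4  3  3  2  2  3  3  4  5
 C  5  4  4  3  2  2  3  3  4
 T  6  5  4  4  3  3  3  4  4
 C  7  6  5  5  4  3  4  3  4

4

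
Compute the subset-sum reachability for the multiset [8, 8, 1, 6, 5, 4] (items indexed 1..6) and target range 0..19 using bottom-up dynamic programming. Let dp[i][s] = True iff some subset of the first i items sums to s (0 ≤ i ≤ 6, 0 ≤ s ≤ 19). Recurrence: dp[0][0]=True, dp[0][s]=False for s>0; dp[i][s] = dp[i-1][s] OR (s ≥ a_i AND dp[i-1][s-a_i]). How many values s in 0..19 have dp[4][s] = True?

i\s   0   1   2   3   4   5   6   7   8   9  10  11  12  13  14  15  16  17  18  19
  0   T   F   F   F   F   F   F   F   F   F   F   F   F   F   F   F   F   F   F   F
  1   T   F   F   F   F   F   F   F   T   F   F   F   F   F   F   F   F   F   F   F
  2   T   F   F   F   F   F   F   F   T   F   F   F   F   F   F   F   T   F   F   F
  3   T   T   F   F   F   F   F   F   T   T   F   F   F   F   F   F   T   T   F   F
  4   T   T   F   F   F   F   T   T   T   T   F   F   F   F   T   T   T   T   F   F
  5   T   T   F   F   F   T   T   T   T   T   F   T   T   T   T   T   T   T   F   T
  6   T   T   F   F   T   T   T   T   T   T   T   T   T   T   T   T   T   T   T   T

10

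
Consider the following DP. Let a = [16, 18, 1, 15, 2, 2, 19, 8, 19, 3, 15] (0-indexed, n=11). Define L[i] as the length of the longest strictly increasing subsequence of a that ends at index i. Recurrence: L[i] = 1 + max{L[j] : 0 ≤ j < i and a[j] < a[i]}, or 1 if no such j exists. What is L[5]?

2

   i    0    1    2    3    4    5    6    7    8    9   10
a[i]   16   18    1   15    2    2   19    8   19    3   15
L[i]    1    2    1    2    2    2    3    3    4    3    4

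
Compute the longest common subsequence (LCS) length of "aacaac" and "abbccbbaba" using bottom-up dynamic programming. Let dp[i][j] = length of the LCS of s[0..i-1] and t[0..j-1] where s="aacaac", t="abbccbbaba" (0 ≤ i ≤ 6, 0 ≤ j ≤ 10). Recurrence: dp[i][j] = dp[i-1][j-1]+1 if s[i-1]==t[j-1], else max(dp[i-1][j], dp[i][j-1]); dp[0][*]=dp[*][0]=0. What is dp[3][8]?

2

   ''  a  b  b  c  c  b  b  a  b  a
''  0  0  0  0  0  0  0  0  0  0  0
 a  0  1  1  1  1  1  1  1  1  1  1
 a  0  1  1  1  1  1  1  1  2  2  2
 c  0  1  1  1  2  2  2  2  2  2  2
 a  0  1  1  1  2  2  2  2  3  3  3
 a  0  1  1  1  2  2  2  2  3  3  4
 c  0  1  1  1  2  3  3  3  3  3  4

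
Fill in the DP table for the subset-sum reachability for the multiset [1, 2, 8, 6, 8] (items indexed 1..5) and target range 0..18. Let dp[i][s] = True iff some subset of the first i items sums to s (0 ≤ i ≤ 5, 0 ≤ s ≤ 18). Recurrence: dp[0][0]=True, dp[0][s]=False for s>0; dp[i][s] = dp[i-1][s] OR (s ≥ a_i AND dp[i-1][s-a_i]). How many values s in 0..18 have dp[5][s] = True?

15

i\s   0   1   2   3   4   5   6   7   8   9  10  11  12  13  14  15  16  17  18
  0   T   F   F   F   F   F   F   F   F   F   F   F   F   F   F   F   F   F   F
  1   T   T   F   F   F   F   F   F   F   F   F   F   F   F   F   F   F   F   F
  2   T   T   T   T   F   F   F   F   F   F   F   F   F   F   F   F   F   F   F
  3   T   T   T   T   F   F   F   F   T   T   T   T   F   F   F   F   F   F   F
  4   T   T   T   T   F   F   T   T   T   T   T   T   F   F   T   T   T   T   F
  5   T   T   T   T   F   F   T   T   T   T   T   T   F   F   T   T   T   T   T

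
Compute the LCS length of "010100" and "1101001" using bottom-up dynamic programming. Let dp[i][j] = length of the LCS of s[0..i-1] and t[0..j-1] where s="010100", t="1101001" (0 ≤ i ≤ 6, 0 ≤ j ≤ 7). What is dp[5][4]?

3

   ''  1  1  0  1  0  0  1
''  0  0  0  0  0  0  0  0
 0  0  0  0  1  1  1  1  1
 1  0  1  1  1  2  2  2  2
 0  0  1  1  2  2  3  3  3
 1  0  1  2  2  3  3  3  4
 0  0  1  2  3  3  4  4  4
 0  0  1  2  3  3  4  5  5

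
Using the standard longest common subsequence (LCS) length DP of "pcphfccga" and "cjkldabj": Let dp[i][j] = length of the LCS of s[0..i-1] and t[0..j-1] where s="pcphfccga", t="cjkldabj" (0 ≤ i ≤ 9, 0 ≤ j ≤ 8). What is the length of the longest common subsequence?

   ''  c  j  k  l  d  a  b  j
''  0  0  0  0  0  0  0  0  0
 p  0  0  0  0  0  0  0  0  0
 c  0  1  1  1  1  1  1  1  1
 p  0  1  1  1  1  1  1  1  1
 h  0  1  1  1  1  1  1  1  1
 f  0  1  1  1  1  1  1  1  1
 c  0  1  1  1  1  1  1  1  1
 c  0  1  1  1  1  1  1  1  1
 g  0  1  1  1  1  1  1  1  1
 a  0  1  1  1  1  1  2  2  2

2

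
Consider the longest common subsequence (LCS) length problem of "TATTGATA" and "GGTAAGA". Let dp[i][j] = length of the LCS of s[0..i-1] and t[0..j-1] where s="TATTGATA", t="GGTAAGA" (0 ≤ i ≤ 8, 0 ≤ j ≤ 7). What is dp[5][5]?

   ''  G  G  T  A  A  G  A
''  0  0  0  0  0  0  0  0
 T  0  0  0  1  1  1  1  1
 A  0  0  0  1  2  2  2  2
 T  0  0  0  1  2  2  2  2
 T  0  0  0  1  2  2  2  2
 G  0  1  1  1  2  2  3  3
 A  0  1  1  1  2  3  3  4
 T  0  1  1  2  2  3  3  4
 A  0  1  1  2  3  3  3  4

2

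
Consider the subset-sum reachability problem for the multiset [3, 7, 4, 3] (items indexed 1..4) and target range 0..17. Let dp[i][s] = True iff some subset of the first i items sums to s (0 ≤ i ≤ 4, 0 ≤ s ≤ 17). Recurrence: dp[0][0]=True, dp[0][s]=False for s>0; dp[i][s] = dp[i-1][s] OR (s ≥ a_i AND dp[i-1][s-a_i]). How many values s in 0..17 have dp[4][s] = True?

10

i\s   0   1   2   3   4   5   6   7   8   9  10  11  12  13  14  15  16  17
  0   T   F   F   F   F   F   F   F   F   F   F   F   F   F   F   F   F   F
  1   T   F   F   T   F   F   F   F   F   F   F   F   F   F   F   F   F   F
  2   T   F   F   T   F   F   F   T   F   F   T   F   F   F   F   F   F   F
  3   T   F   F   T   T   F   F   T   F   F   T   T   F   F   T   F   F   F
  4   T   F   F   T   T   F   T   T   F   F   T   T   F   T   T   F   F   T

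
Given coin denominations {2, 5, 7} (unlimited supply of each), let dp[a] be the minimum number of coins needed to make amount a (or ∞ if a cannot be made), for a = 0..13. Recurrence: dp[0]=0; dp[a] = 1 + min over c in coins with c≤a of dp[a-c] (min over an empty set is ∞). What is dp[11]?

 a  0  1  2  3  4  5  6  7  8  9 10 11 12 13
dp  0  -  1  -  2  1  3  1  4  2  2  3  2  4
(- denotes ∞ / unreachable)

3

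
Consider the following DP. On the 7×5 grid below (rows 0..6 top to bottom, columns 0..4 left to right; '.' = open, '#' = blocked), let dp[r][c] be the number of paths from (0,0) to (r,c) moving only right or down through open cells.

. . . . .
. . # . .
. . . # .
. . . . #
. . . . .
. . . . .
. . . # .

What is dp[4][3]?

r\c   0   1   2   3   4
  0   1   1   1   1   1
  1   1   2   0   1   2
  2   1   3   3   0   2
  3   1   4   7   7   0
  4   1   5  12  19  19
  5   1   6  18  37  56
  6   1   7  25   0  56

19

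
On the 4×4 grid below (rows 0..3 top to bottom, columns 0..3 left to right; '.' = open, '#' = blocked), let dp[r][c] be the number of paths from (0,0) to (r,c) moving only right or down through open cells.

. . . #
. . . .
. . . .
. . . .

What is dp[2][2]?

r\c   0   1   2   3
  0   1   1   1   0
  1   1   2   3   3
  2   1   3   6   9
  3   1   4  10  19

6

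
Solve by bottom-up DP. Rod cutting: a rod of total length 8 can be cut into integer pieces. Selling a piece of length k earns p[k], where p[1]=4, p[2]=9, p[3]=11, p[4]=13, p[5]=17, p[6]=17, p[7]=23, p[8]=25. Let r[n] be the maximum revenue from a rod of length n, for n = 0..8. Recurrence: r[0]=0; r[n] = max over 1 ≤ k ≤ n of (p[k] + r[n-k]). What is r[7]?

31

   n    0    1    2    3    4    5    6    7    8
r[n]    0    4    9   13   18   22   27   31   36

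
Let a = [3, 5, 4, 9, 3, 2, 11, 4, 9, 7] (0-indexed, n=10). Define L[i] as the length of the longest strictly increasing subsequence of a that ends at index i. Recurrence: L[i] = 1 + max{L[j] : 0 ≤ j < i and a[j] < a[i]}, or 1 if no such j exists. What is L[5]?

1

   i    0    1    2    3    4    5    6    7    8    9
a[i]    3    5    4    9    3    2   11    4    9    7
L[i]    1    2    2    3    1    1    4    2    3    3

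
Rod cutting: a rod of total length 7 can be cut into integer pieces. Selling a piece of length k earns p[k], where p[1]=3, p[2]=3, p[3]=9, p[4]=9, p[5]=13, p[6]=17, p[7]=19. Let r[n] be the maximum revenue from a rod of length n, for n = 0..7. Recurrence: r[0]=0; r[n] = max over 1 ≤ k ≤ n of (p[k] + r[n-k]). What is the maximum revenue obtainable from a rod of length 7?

   n    0    1    2    3    4    5    6    7
r[n]    0    3    6    9   12   15   18   21

21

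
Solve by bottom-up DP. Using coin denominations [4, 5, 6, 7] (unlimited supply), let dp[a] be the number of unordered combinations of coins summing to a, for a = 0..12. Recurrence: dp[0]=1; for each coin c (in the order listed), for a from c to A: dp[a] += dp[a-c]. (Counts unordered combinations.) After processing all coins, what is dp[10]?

after  coin     0     1     2     3     4     5     6     7     8     9    10    11    12
          4     1     0     0     0     1     0     0     0     1     0     0     0     1
          5     1     0     0     0     1     1     0     0     1     1     1     0     1
          6     1     0     0     0     1     1     1     0     1     1     2     1     2
          7     1     0     0     0     1     1     1     1     1     1     2     2     3

2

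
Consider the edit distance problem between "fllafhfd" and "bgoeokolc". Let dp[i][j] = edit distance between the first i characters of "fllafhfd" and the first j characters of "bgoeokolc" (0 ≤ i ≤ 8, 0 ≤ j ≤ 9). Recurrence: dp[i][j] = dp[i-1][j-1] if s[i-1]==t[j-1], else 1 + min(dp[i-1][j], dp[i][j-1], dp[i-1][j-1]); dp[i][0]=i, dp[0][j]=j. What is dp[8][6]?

8

   ''  b  g  o  e  o  k  o  l  c
''  0  1  2  3  4  5  6  7  8  9
 f  1  1  2  3  4  5  6  7  8  9
 l  2  2  2  3  4  5  6  7  7  8
 l  3  3  3  3  4  5  6  7  7  8
 a  4  4  4  4  4  5  6  7  8  8
 f  5  5  5  5  5  5  6  7  8  9
 h  6  6  6  6  6  6  6  7  8  9
 f  7  7  7  7  7  7  7  7  8  9
 d  8  8  8  8  8  8  8  8  8  9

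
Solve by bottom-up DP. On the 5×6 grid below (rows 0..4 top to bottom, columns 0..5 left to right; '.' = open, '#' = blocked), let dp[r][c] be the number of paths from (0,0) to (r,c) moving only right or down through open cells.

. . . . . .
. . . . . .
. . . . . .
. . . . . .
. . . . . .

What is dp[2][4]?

r\c   0   1   2   3   4   5
  0   1   1   1   1   1   1
  1   1   2   3   4   5   6
  2   1   3   6  10  15  21
  3   1   4  10  20  35  56
  4   1   5  15  35  70 126

15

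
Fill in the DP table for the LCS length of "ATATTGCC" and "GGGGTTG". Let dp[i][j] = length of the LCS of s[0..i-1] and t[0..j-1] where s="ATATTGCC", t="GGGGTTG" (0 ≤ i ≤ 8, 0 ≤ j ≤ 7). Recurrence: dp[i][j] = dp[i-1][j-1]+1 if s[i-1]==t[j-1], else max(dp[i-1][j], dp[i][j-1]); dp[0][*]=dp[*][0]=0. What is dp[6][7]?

   ''  G  G  G  G  T  T  G
''  0  0  0  0  0  0  0  0
 A  0  0  0  0  0  0  0  0
 T  0  0  0  0  0  1  1  1
 A  0  0  0  0  0  1  1  1
 T  0  0  0  0  0  1  2  2
 T  0  0  0  0  0  1  2  2
 G  0  1  1  1  1  1  2  3
 C  0  1  1  1  1  1  2  3
 C  0  1  1  1  1  1  2  3

3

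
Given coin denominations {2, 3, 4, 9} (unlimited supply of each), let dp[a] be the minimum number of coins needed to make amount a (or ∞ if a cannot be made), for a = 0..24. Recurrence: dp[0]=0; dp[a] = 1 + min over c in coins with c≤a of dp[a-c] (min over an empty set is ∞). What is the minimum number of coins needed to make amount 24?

4

 a  0  1  2  3  4  5  6  7  8  9 10 11 12 13 14 15 16 17 18 19 20 21 22 23 24
dp  0  -  1  1  1  2  2  2  2  1  3  2  2  2  3  3  3  3  2  4  3  3  3  4  4
(- denotes ∞ / unreachable)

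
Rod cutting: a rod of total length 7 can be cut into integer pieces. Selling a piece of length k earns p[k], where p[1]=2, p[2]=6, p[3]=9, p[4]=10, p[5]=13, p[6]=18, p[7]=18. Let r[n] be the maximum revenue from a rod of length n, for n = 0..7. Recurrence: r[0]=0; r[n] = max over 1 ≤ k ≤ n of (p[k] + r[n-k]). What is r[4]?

12

   n    0    1    2    3    4    5    6    7
r[n]    0    2    6    9   12   15   18   21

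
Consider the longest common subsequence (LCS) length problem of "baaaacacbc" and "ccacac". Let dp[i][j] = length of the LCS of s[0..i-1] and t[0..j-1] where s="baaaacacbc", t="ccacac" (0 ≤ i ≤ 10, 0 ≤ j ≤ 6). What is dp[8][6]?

   ''  c  c  a  c  a  c
''  0  0  0  0  0  0  0
 b  0  0  0  0  0  0  0
 a  0  0  0  1  1  1  1
 a  0  0  0  1  1  2  2
 a  0  0  0  1  1  2  2
 a  0  0  0  1  1  2  2
 c  0  1  1  1  2  2  3
 a  0  1  1  2  2  3  3
 c  0  1  2  2  3  3  4
 b  0  1  2  2  3  3  4
 c  0  1  2  2  3  3  4

4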